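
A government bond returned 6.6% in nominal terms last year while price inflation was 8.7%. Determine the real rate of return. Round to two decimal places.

Real return via the Fisher equation: (1 + 6.6%)/(1 + 8.7%) − 1 = 1.066/1.087 − 1 ≈ -0.01932.

-1.93%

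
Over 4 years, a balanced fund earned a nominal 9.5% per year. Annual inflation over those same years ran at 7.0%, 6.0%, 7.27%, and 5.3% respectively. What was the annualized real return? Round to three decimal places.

2.924%

Cumulative inflation factor: 1.070 × 1.060 × 1.0727 × 1.053 ≈ 1.28114.
Nominal growth factor: 1.43766. Real growth factor = 1.43766 / 1.28114 ≈ 1.12217.
Annualized: 1.12217^(1/4) − 1 ≈ 0.02924.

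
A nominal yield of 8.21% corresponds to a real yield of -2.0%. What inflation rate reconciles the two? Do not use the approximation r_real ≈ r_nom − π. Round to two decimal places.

From (1+r_nom) = (1+r_real)(1+π), we get 1+π = (1 + 8.21%)/(1 − 2.0%) = 1.0821/0.980 ≈ 1.10418.
So π ≈ 10.4184%.

10.42%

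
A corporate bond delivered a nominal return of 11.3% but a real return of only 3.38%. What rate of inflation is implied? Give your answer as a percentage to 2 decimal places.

From (1+r_nom) = (1+r_real)(1+π), we get 1+π = (1 + 11.3%)/(1 + 3.38%) = 1.113/1.0338 ≈ 1.07661.
So π ≈ 7.6611%.

7.66%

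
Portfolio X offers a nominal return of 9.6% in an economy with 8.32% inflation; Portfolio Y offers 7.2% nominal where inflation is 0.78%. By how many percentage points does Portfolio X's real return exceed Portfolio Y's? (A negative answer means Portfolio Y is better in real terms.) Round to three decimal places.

-5.189

Portfolio X real return: 1.096/1.0832 − 1 = 1.1817%.
Portfolio Y real return: 1.072/1.0078 − 1 = 6.3703%.
Difference: 1.1817 − 6.3703 = -5.1886 pp.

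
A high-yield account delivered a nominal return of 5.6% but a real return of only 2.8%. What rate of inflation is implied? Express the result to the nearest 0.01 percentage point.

2.72%

From (1+r_nom) = (1+r_real)(1+π), we get 1+π = (1 + 5.6%)/(1 + 2.8%) = 1.056/1.028 ≈ 1.02724.
So π ≈ 2.7237%.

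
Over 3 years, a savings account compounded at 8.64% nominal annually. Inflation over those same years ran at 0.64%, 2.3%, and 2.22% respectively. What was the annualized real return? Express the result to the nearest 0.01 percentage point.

Cumulative inflation factor: 1.0064 × 1.023 × 1.0222 ≈ 1.05240.
Nominal growth factor: 1.28224. Real growth factor = 1.28224 / 1.05240 ≈ 1.21839.
Annualized: 1.21839^(1/3) − 1 ≈ 0.06806.

6.81%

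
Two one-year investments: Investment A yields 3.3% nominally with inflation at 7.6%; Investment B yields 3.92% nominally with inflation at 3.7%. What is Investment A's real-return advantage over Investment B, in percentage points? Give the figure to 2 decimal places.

-4.21

Investment A real return: 1.033/1.076 − 1 = -3.996%.
Investment B real return: 1.0392/1.037 − 1 = 0.212%.
Difference: -3.996 − 0.212 = -4.208 pp.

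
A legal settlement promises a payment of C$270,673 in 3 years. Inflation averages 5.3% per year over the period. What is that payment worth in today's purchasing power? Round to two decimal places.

C$231,824.76

Price-level factor over 3 years: (1 + 5.3%)^3 = 1.167575877.
Purchasing power today: C$270,673 divided by that factor.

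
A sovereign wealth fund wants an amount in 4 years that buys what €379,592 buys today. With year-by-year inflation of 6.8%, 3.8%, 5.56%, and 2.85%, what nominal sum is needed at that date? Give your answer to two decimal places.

€456,866.52

Cumulative price-level factor: 1.068 × 1.038 × 1.0556 × 1.0285 ≈ 1.2035725766.
The nominal amount required is €379,592 scaled up by that factor.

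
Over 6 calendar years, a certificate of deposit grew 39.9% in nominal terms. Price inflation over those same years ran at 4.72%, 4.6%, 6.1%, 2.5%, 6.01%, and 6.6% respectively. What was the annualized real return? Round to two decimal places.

0.64%

Cumulative inflation factor: 1.0472 × 1.046 × 1.061 × 1.025 × 1.0601 × 1.066 ≈ 1.34618.
Nominal growth factor: 1.39900. Real growth factor = 1.39900 / 1.34618 ≈ 1.03923.
Annualized: 1.03923^(1/6) − 1 ≈ 0.00643.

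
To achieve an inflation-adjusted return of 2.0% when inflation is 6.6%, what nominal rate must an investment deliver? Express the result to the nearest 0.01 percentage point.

8.73%

By the Fisher equation, 1 + r_nom = (1 + 2.0%)(1 + 6.6%) = 1.020 × 1.066 = 1.08732.
So r_nom = 8.732%.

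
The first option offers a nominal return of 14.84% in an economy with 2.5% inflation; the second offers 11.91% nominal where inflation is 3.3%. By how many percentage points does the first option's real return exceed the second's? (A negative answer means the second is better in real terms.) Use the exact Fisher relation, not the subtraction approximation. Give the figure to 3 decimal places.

The first option real return: 1.1484/1.025 − 1 = 12.0390%.
The second real return: 1.1191/1.033 − 1 = 8.3349%.
Difference: 12.0390 − 8.3349 = 3.7041 pp.

3.704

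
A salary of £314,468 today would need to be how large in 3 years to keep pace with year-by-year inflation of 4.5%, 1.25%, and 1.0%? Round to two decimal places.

£336,054.07

Cumulative price-level factor: 1.045 × 1.0125 × 1.010 = 1.068643125.
The nominal amount required is £314,468 scaled up by that factor.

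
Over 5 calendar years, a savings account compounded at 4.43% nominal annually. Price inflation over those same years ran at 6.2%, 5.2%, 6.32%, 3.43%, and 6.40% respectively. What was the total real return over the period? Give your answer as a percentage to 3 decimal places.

Cumulative inflation factor: 1.062 × 1.052 × 1.0632 × 1.0343 × 1.0640 ≈ 1.30720.
Nominal growth factor: 1.24201. Real growth factor = 1.24201 / 1.30720 ≈ 0.95013.
Total real return ≈ -4.9870%.

-4.987%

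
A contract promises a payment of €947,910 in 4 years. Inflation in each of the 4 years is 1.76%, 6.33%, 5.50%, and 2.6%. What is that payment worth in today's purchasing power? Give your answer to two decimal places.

Price-level factor over 4 years: 1.0176 × 1.0633 × 1.0550 × 1.026 ≈ 1.1712045006.
Purchasing power today: €947,910 divided by that factor.

€809,346.28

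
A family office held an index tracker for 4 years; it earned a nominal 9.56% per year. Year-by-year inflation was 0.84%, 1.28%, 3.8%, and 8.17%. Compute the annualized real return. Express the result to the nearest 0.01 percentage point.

Cumulative inflation factor: 1.0084 × 1.0128 × 1.038 × 1.0817 ≈ 1.14673.
Nominal growth factor: 1.44081. Real growth factor = 1.44081 / 1.14673 ≈ 1.25646.
Annualized: 1.25646^(1/4) − 1 ≈ 0.05873.

5.87%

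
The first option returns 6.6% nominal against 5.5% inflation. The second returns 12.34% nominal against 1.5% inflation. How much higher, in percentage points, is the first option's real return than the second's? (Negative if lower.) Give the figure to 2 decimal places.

-9.64

The first option real return: 1.066/1.055 − 1 = 1.043%.
The second real return: 1.1234/1.015 − 1 = 10.680%.
Difference: 1.043 − 10.680 = -9.637 pp.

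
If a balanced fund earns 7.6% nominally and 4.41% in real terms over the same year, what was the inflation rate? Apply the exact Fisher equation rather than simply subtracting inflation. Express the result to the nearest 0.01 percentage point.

From (1+r_nom) = (1+r_real)(1+π), we get 1+π = (1 + 7.6%)/(1 + 4.41%) = 1.076/1.0441 ≈ 1.03055.
So π ≈ 3.0553%.

3.06%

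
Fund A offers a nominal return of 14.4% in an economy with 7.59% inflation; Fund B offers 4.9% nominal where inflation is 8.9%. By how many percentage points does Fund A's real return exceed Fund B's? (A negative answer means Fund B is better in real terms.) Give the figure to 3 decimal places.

10.003

Fund A real return: 1.144/1.0759 − 1 = 6.3296%.
Fund B real return: 1.049/1.089 − 1 = -3.6731%.
Difference: 6.3296 − (-3.6731) = 10.0027 pp.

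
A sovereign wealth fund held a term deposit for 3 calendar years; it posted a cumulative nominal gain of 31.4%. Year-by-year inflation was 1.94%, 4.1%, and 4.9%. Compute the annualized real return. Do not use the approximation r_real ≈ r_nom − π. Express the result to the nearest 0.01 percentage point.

5.68%

Cumulative inflation factor: 1.0194 × 1.041 × 1.049 ≈ 1.11319.
Nominal growth factor: 1.31400. Real growth factor = 1.31400 / 1.11319 ≈ 1.18039.
Annualized: 1.18039^(1/3) − 1 ≈ 0.05684.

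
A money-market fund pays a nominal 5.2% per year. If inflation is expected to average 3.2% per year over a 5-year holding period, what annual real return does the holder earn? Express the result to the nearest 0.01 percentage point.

With constant rates the annual real return is the same each year: (1+5.2%)/(1+3.2%) − 1 = 0.01938.

1.94%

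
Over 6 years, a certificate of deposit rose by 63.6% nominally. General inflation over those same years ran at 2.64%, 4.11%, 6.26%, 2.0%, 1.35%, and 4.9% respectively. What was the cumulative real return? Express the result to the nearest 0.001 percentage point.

Cumulative inflation factor: 1.0264 × 1.0411 × 1.0626 × 1.020 × 1.0135 × 1.049 ≈ 1.23134.
Nominal growth factor: 1.63600. Real growth factor = 1.63600 / 1.23134 ≈ 1.32863.
Total real return ≈ 32.8633%.

32.863%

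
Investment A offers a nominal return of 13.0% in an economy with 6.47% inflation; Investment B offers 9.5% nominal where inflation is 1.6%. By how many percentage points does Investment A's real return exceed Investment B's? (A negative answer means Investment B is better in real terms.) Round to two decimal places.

Investment A real return: 1.130/1.0647 − 1 = 6.133%.
Investment B real return: 1.095/1.016 − 1 = 7.776%.
Difference: 6.133 − 7.776 = -1.643 pp.

-1.64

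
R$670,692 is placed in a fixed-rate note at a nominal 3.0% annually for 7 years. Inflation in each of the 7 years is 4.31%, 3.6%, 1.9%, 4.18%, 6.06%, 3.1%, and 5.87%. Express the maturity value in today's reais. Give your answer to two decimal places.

R$621,092.46

Nominal value at maturity: R$670,692 × (1 + 3.0%)^7 ≈ R$824,866.56.
Price-level factor over 7 years: 1.0431 × 1.036 × 1.019 × 1.0418 × 1.0606 × 1.031 × 1.0587 ≈ 1.3280897933.
Dividing the nominal maturity value by the price-level factor gives the value in today's money.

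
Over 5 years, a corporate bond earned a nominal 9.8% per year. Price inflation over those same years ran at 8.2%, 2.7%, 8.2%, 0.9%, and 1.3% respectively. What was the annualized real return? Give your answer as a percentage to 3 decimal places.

5.365%

Cumulative inflation factor: 1.082 × 1.027 × 1.082 × 1.009 × 1.013 ≈ 1.22893.
Nominal growth factor: 1.59592. Real growth factor = 1.59592 / 1.22893 ≈ 1.29863.
Annualized: 1.29863^(1/5) − 1 ≈ 0.05365.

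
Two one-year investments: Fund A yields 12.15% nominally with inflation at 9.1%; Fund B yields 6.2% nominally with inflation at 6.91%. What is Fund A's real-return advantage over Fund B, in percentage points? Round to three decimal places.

Fund A real return: 1.1215/1.091 − 1 = 2.7956%.
Fund B real return: 1.062/1.0691 − 1 = -0.6641%.
Difference: 2.7956 − (-0.6641) = 3.4597 pp.

3.460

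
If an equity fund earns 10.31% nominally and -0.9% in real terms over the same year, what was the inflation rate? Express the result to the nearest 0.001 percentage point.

11.312%

From (1+r_nom) = (1+r_real)(1+π), we get 1+π = (1 + 10.31%)/(1 − 0.9%) = 1.1031/0.991 ≈ 1.11312.
So π ≈ 11.3118%.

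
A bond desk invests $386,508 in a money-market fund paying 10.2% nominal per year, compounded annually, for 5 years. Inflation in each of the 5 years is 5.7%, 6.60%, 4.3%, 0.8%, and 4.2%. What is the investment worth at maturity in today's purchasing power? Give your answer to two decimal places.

$508,887.41

Nominal value at maturity: $386,508 × (1 + 10.2%)^5 ≈ $628,154.48.
Price-level factor over 5 years: 1.057 × 1.0660 × 1.043 × 1.008 × 1.042 ≈ 1.2343682758.
The maturity value deflated by that factor is the answer in today's purchasing power.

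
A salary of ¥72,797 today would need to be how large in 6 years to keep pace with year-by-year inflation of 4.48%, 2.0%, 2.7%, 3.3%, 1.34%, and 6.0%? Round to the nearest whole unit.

¥88,411

Cumulative price-level factor: 1.0448 × 1.020 × 1.027 × 1.033 × 1.0134 × 1.060 ≈ 1.2144813948.
The nominal amount required is ¥72,797 scaled up by that factor.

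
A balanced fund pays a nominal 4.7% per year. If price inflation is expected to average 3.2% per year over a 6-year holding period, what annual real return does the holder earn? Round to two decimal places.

With constant rates the annual real return is the same each year: (1+4.7%)/(1+3.2%) − 1 = 0.01453.

1.45%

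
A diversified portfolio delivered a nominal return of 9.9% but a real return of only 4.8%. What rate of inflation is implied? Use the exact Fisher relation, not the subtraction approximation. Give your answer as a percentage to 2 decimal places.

4.87%

From (1+r_nom) = (1+r_real)(1+π), we get 1+π = (1 + 9.9%)/(1 + 4.8%) = 1.099/1.048 ≈ 1.04866.
So π ≈ 4.8664%.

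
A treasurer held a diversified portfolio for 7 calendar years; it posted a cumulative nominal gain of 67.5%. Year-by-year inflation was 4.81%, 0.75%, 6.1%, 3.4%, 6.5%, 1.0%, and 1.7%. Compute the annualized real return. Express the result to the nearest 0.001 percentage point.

Cumulative inflation factor: 1.0481 × 1.0075 × 1.061 × 1.034 × 1.065 × 1.010 × 1.017 ≈ 1.26729.
Nominal growth factor: 1.67500. Real growth factor = 1.67500 / 1.26729 ≈ 1.32172.
Annualized: 1.32172^(1/7) − 1 ≈ 0.04065.

4.065%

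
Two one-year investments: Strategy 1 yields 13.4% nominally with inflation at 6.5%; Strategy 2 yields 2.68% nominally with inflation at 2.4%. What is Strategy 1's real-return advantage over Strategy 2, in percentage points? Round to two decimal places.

6.21

Strategy 1 real return: 1.134/1.065 − 1 = 6.479%.
Strategy 2 real return: 1.0268/1.024 − 1 = 0.273%.
Difference: 6.479 − 0.273 = 6.206 pp.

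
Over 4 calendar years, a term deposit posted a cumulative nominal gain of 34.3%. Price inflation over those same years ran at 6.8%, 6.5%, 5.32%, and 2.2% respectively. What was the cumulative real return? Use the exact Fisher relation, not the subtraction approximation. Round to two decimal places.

Cumulative inflation factor: 1.068 × 1.065 × 1.0532 × 1.022 ≈ 1.22429.
Nominal growth factor: 1.34300. Real growth factor = 1.34300 / 1.22429 ≈ 1.09697.
Total real return ≈ 9.6967%.

9.70%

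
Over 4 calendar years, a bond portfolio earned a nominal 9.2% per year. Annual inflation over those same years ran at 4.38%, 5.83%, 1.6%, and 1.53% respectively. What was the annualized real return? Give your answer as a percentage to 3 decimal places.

Cumulative inflation factor: 1.0438 × 1.0583 × 1.016 × 1.0153 ≈ 1.13950.
Nominal growth factor: 1.42197. Real growth factor = 1.42197 / 1.13950 ≈ 1.24789.
Annualized: 1.24789^(1/4) − 1 ≈ 0.05692.

5.692%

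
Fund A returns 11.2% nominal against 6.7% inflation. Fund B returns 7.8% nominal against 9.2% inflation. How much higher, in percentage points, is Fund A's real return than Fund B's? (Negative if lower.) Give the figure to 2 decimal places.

Fund A real return: 1.112/1.067 − 1 = 4.217%.
Fund B real return: 1.078/1.092 − 1 = -1.282%.
Difference: 4.217 − (-1.282) = 5.499 pp.

5.50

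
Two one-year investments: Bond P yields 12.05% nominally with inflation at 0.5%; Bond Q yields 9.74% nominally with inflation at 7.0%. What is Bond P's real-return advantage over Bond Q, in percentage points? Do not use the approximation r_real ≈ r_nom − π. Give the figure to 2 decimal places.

Bond P real return: 1.1205/1.005 − 1 = 11.493%.
Bond Q real return: 1.0974/1.070 − 1 = 2.561%.
Difference: 11.493 − 2.561 = 8.932 pp.

8.93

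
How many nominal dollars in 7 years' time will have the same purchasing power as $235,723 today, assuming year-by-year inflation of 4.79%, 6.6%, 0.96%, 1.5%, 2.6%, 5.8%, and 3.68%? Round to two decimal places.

Cumulative price-level factor: 1.0479 × 1.066 × 1.0096 × 1.015 × 1.026 × 1.058 × 1.0368 ≈ 1.2883102028.
The nominal amount required is $235,723 scaled up by that factor.

$303,684.35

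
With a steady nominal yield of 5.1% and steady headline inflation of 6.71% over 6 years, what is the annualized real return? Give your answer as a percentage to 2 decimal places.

-1.51%

With constant rates the annual real return is the same each year: (1+5.1%)/(1+6.71%) − 1 = -0.01509.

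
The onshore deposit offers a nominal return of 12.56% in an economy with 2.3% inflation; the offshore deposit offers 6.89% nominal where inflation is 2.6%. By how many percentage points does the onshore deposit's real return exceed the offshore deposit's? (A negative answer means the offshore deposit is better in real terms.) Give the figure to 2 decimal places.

5.85

The onshore deposit real return: 1.1256/1.023 − 1 = 10.029%.
The offshore deposit real return: 1.0689/1.026 − 1 = 4.181%.
Difference: 10.029 − 4.181 = 5.848 pp.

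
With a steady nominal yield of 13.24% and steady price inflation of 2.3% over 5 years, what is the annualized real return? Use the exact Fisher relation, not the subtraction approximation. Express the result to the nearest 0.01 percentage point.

With constant rates the annual real return is the same each year: (1+13.24%)/(1+2.3%) − 1 = 0.10694.

10.69%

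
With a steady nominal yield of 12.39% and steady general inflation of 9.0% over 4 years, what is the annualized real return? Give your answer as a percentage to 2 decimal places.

3.11%

With constant rates the annual real return is the same each year: (1+12.39%)/(1+9.0%) − 1 = 0.03110.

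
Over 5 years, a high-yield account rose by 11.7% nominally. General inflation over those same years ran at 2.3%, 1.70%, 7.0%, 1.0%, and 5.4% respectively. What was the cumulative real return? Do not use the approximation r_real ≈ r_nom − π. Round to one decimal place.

Cumulative inflation factor: 1.023 × 1.0170 × 1.070 × 1.010 × 1.054 ≈ 1.18507.
Nominal growth factor: 1.11700. Real growth factor = 1.11700 / 1.18507 ≈ 0.94256.
Total real return ≈ -5.7436%.

-5.7%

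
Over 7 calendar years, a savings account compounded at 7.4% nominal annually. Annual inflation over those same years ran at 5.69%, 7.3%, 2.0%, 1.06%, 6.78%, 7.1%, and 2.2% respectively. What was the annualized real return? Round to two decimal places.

Cumulative inflation factor: 1.0569 × 1.073 × 1.020 × 1.0106 × 1.0678 × 1.071 × 1.022 ≈ 1.36629.
Nominal growth factor: 1.64828. Real growth factor = 1.64828 / 1.36629 ≈ 1.20639.
Annualized: 1.20639^(1/7) − 1 ≈ 0.02717.

2.72%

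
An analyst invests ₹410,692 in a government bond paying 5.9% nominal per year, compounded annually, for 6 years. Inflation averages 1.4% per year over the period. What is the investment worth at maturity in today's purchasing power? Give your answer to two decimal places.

₹532,922.77

Nominal value at maturity: ₹410,692 × (1 + 5.9%)^6 ≈ ₹579,284.63.
Price-level factor over 6 years: (1 + 1.4%)^6 ≈ 1.0869954595.
Dividing the nominal maturity value by the price-level factor gives the value in today's money.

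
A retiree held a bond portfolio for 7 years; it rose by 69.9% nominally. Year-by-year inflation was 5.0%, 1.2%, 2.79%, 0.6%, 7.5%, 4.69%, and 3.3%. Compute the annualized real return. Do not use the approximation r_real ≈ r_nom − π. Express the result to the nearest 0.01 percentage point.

4.16%

Cumulative inflation factor: 1.050 × 1.012 × 1.0279 × 1.006 × 1.075 × 1.0469 × 1.033 ≈ 1.27742.
Nominal growth factor: 1.69900. Real growth factor = 1.69900 / 1.27742 ≈ 1.33003.
Annualized: 1.33003^(1/7) − 1 ≈ 0.04158.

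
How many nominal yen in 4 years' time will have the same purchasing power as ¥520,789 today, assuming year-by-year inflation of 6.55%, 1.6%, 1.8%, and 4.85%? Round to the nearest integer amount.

Cumulative price-level factor: 1.0655 × 1.016 × 1.018 × 1.0485 ≈ 1.1554825064.
The nominal amount required is ¥520,789 scaled up by that factor.

¥601,763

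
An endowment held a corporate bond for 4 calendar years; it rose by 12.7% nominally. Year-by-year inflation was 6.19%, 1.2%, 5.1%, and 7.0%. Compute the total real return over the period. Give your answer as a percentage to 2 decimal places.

Cumulative inflation factor: 1.0619 × 1.012 × 1.051 × 1.070 ≈ 1.20851.
Nominal growth factor: 1.12700. Real growth factor = 1.12700 / 1.20851 ≈ 0.93255.
Total real return ≈ -6.7448%.

-6.74%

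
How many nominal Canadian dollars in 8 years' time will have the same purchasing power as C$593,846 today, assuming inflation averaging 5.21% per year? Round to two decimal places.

C$891,517.76

Cumulative price-level factor: (1+5.21%)^8 ≈ 1.5012608695.
The nominal amount required is C$593,846 scaled up by that factor.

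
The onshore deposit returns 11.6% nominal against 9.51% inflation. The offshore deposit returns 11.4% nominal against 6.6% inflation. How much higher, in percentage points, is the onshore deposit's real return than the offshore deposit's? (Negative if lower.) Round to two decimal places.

-2.59

The onshore deposit real return: 1.116/1.0951 − 1 = 1.909%.
The offshore deposit real return: 1.114/1.066 − 1 = 4.503%.
Difference: 1.909 − 4.503 = -2.594 pp.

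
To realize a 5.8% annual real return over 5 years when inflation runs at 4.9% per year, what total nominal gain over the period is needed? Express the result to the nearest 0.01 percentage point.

Required annual nominal rate: (1+5.8%)(1+4.9%) − 1 = 10.9842%.
Cumulative over 5 years: (1 + 0.109842)^5 − 1 ≈ 0.68386.

68.39%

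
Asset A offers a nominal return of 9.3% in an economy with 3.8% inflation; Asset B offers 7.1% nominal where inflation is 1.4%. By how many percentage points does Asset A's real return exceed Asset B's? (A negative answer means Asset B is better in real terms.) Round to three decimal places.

Asset A real return: 1.093/1.038 − 1 = 5.2987%.
Asset B real return: 1.071/1.014 − 1 = 5.6213%.
Difference: 5.2987 − 5.6213 = -0.3226 pp.

-0.323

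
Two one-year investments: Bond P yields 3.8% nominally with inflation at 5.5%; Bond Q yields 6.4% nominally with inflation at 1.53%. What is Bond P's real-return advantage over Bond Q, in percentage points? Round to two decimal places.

-6.41

Bond P real return: 1.038/1.055 − 1 = -1.611%.
Bond Q real return: 1.064/1.0153 − 1 = 4.797%.
Difference: -1.611 − 4.797 = -6.408 pp.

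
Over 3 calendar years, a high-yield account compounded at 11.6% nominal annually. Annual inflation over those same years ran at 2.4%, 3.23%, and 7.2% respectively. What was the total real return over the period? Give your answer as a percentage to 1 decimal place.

22.7%

Cumulative inflation factor: 1.024 × 1.0323 × 1.072 ≈ 1.13318.
Nominal growth factor: 1.38993. Real growth factor = 1.38993 / 1.13318 ≈ 1.22657.
Total real return ≈ 22.6569%.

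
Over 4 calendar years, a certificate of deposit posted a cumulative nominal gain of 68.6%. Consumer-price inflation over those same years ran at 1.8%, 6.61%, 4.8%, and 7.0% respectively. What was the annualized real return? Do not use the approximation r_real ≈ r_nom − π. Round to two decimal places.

8.49%

Cumulative inflation factor: 1.018 × 1.0661 × 1.048 × 1.070 ≈ 1.21700.
Nominal growth factor: 1.68600. Real growth factor = 1.68600 / 1.21700 ≈ 1.38537.
Annualized: 1.38537^(1/4) − 1 ≈ 0.08490.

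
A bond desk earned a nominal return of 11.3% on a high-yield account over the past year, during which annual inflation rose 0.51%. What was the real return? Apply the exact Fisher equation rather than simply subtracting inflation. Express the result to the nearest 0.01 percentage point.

Real return via the Fisher equation: (1 + 11.3%)/(1 + 0.51%) − 1 = 1.113/1.0051 − 1 ≈ 0.10735.

10.74%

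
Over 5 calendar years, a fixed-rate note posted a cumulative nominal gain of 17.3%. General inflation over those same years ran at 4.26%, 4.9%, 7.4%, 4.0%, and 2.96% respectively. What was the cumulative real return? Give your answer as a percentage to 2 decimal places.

Cumulative inflation factor: 1.0426 × 1.049 × 1.074 × 1.040 × 1.0296 ≈ 1.25776.
Nominal growth factor: 1.17300. Real growth factor = 1.17300 / 1.25776 ≈ 0.93261.
Total real return ≈ -6.7393%.

-6.74%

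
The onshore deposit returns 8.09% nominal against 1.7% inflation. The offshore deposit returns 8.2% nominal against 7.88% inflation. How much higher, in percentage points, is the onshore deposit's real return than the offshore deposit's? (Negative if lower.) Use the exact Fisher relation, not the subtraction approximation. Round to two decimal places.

The onshore deposit real return: 1.0809/1.017 − 1 = 6.283%.
The offshore deposit real return: 1.082/1.0788 − 1 = 0.297%.
Difference: 6.283 − 0.297 = 5.986 pp.

5.99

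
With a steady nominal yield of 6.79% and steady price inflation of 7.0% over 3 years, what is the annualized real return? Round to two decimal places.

With constant rates the annual real return is the same each year: (1+6.79%)/(1+7.0%) − 1 = -0.00196.

-0.20%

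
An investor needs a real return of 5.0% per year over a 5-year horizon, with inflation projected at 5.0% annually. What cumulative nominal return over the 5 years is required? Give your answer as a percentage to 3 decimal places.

Required annual nominal rate: (1+5.0%)(1+5.0%) − 1 = 10.25%.
Cumulative over 5 years: (1 + 0.1025)^5 − 1 ≈ 0.62889.

62.889%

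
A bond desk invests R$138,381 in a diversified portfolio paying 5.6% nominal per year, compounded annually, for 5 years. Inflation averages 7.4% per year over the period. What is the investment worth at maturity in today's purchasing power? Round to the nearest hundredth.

R$127,167.07

Nominal value at maturity: R$138,381 × (1 + 5.6%)^5 ≈ R$181,717.21.
Price-level factor over 5 years: (1 + 7.4%)^5 ≈ 1.4289643919.
Dividing the nominal maturity value by the price-level factor gives the value in today's money.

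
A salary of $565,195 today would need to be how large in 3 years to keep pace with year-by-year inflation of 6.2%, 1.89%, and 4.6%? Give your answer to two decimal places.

$639,714.32

Cumulative price-level factor: 1.062 × 1.0189 × 1.046 = 1.1318471028.
Multiplying $565,195 by the price-level factor gives the future nominal sum.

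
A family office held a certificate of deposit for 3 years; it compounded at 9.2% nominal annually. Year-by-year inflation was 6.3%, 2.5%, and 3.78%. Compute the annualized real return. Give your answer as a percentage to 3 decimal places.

4.817%

Cumulative inflation factor: 1.063 × 1.025 × 1.0378 ≈ 1.13076.
Nominal growth factor: 1.30217. Real growth factor = 1.30217 / 1.13076 ≈ 1.15159.
Annualized: 1.15159^(1/3) − 1 ≈ 0.04817.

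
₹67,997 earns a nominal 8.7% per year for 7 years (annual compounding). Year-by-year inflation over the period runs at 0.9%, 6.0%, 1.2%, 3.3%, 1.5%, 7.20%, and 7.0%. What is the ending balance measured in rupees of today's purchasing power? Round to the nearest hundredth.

₹93,664.30

Nominal value at maturity: ₹67,997 × (1 + 8.7%)^7 ≈ ₹121,926.07.
Price-level factor over 7 years: 1.009 × 1.060 × 1.012 × 1.033 × 1.015 × 1.0720 × 1.070 ≈ 1.3017346668.
The maturity value deflated by that factor is the answer in today's purchasing power.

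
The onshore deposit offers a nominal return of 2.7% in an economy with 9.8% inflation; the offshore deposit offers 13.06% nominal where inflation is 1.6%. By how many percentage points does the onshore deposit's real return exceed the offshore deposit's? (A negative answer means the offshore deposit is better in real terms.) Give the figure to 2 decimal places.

-17.75

The onshore deposit real return: 1.027/1.098 − 1 = -6.466%.
The offshore deposit real return: 1.1306/1.016 − 1 = 11.280%.
Difference: -6.466 − 11.280 = -17.746 pp.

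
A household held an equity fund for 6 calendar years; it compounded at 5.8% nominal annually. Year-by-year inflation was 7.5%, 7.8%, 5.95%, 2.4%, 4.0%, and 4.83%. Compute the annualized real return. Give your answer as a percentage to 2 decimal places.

0.38%

Cumulative inflation factor: 1.075 × 1.078 × 1.0595 × 1.024 × 1.040 × 1.0483 ≈ 1.37071.
Nominal growth factor: 1.40254. Real growth factor = 1.40254 / 1.37071 ≈ 1.02322.
Annualized: 1.02322^(1/6) − 1 ≈ 0.00383.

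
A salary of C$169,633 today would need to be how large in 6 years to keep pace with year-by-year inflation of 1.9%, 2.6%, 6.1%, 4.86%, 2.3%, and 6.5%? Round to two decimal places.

Cumulative price-level factor: 1.019 × 1.026 × 1.061 × 1.0486 × 1.023 × 1.065 ≈ 1.2672783735.
Multiplying C$169,633 by the price-level factor gives the future nominal sum.

C$214,972.23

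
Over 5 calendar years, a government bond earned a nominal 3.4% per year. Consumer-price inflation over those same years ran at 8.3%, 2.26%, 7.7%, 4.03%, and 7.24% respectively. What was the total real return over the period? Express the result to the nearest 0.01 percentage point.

Cumulative inflation factor: 1.083 × 1.0226 × 1.077 × 1.0403 × 1.0724 ≈ 1.33065.
Nominal growth factor: 1.18196. Real growth factor = 1.18196 / 1.33065 ≈ 0.88825.
Total real return ≈ -11.1746%.

-11.17%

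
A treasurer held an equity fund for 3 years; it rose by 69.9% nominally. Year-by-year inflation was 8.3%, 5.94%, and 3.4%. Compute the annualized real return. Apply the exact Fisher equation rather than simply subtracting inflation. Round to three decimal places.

Cumulative inflation factor: 1.083 × 1.0594 × 1.034 ≈ 1.18634.
Nominal growth factor: 1.69900. Real growth factor = 1.69900 / 1.18634 ≈ 1.43214.
Annualized: 1.43214^(1/3) − 1 ≈ 0.12718.

12.718%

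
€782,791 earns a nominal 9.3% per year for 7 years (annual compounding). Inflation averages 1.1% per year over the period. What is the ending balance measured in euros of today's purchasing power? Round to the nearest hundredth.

Nominal value at maturity: €782,791 × (1 + 9.3%)^7 ≈ €1,458,770.45.
Price-level factor over 7 years: (1 + 1.1%)^7 ≈ 1.0795881008.
The maturity value deflated by that factor is the answer in today's purchasing power.

€1,351,228.72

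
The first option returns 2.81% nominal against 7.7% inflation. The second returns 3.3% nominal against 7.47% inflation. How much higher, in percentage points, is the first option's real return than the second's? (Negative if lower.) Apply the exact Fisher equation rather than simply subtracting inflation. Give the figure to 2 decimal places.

-0.66

The first option real return: 1.0281/1.077 − 1 = -4.540%.
The second real return: 1.033/1.0747 − 1 = -3.880%.
Difference: -4.540 − (-3.880) = -0.660 pp.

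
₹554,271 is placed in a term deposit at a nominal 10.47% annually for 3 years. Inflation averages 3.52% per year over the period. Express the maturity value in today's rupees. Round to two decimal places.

₹673,569.52

Nominal value at maturity: ₹554,271 × (1 + 10.47%)^3 ≈ ₹747,231.58.
Price-level factor over 3 years: (1 + 3.52%)^3 ≈ 1.1093607342.
The maturity value deflated by that factor is the answer in today's purchasing power.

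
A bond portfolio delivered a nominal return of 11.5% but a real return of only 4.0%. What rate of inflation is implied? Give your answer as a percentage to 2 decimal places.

From (1+r_nom) = (1+r_real)(1+π), we get 1+π = (1 + 11.5%)/(1 + 4.0%) = 1.115/1.040 ≈ 1.07212.
So π ≈ 7.2115%.

7.21%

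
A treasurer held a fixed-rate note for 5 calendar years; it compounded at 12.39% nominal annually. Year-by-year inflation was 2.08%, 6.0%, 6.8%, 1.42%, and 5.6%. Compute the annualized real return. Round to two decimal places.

Cumulative inflation factor: 1.0208 × 1.060 × 1.068 × 1.0142 × 1.056 ≈ 1.23767.
Nominal growth factor: 1.79324. Real growth factor = 1.79324 / 1.23767 ≈ 1.44888.
Annualized: 1.44888^(1/5) − 1 ≈ 0.07698.

7.70%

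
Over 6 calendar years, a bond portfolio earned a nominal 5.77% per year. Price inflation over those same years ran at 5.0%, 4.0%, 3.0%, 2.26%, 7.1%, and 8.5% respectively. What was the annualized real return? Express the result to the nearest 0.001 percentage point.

0.778%

Cumulative inflation factor: 1.050 × 1.040 × 1.030 × 1.0226 × 1.071 × 1.085 ≈ 1.33655.
Nominal growth factor: 1.40015. Real growth factor = 1.40015 / 1.33655 ≈ 1.04759.
Annualized: 1.04759^(1/6) − 1 ≈ 0.00778.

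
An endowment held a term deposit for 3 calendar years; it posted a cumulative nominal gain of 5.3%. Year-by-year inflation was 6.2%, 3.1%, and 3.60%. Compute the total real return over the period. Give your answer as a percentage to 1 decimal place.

-7.2%

Cumulative inflation factor: 1.062 × 1.031 × 1.0360 ≈ 1.13434.
Nominal growth factor: 1.05300. Real growth factor = 1.05300 / 1.13434 ≈ 0.92829.
Total real return ≈ -7.1706%.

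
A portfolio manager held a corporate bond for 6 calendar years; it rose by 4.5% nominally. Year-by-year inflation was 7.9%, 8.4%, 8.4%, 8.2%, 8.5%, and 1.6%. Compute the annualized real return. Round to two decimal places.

Cumulative inflation factor: 1.079 × 1.084 × 1.084 × 1.082 × 1.085 × 1.016 ≈ 1.51227.
Nominal growth factor: 1.04500. Real growth factor = 1.04500 / 1.51227 ≈ 0.69101.
Annualized: 0.69101^(1/6) − 1 ≈ -0.05974.

-5.97%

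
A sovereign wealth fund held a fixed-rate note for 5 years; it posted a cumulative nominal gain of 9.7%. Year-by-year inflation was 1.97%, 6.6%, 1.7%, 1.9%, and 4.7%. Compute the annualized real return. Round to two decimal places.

-1.44%

Cumulative inflation factor: 1.0197 × 1.066 × 1.017 × 1.019 × 1.047 ≈ 1.17943.
Nominal growth factor: 1.09700. Real growth factor = 1.09700 / 1.17943 ≈ 0.93011.
Annualized: 0.93011^(1/5) − 1 ≈ -0.01439.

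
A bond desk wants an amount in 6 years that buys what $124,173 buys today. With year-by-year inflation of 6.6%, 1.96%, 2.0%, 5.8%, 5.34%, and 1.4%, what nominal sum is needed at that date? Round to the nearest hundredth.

Cumulative price-level factor: 1.066 × 1.0196 × 1.020 × 1.058 × 1.0534 × 1.014 ≈ 1.2528646048.
Multiplying $124,173 by the price-level factor gives the future nominal sum.

$155,571.96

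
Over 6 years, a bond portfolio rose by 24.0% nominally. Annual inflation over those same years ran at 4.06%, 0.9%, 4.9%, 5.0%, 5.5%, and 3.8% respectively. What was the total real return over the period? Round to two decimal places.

Cumulative inflation factor: 1.0406 × 1.009 × 1.049 × 1.050 × 1.055 × 1.038 ≈ 1.26645.
Nominal growth factor: 1.24000. Real growth factor = 1.24000 / 1.26645 ≈ 0.97911.
Total real return ≈ -2.0889%.

-2.09%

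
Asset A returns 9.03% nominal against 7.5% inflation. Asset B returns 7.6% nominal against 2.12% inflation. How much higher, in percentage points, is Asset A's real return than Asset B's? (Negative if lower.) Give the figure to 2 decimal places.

Asset A real return: 1.0903/1.075 − 1 = 1.423%.
Asset B real return: 1.076/1.0212 − 1 = 5.366%.
Difference: 1.423 − 5.366 = -3.943 pp.

-3.94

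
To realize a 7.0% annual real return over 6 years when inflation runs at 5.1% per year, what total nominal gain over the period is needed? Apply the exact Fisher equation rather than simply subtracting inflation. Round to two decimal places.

Required annual nominal rate: (1+7.0%)(1+5.1%) − 1 = 12.457%.
Cumulative over 6 years: (1 + 0.12457)^6 − 1 ≈ 1.02264.

102.26%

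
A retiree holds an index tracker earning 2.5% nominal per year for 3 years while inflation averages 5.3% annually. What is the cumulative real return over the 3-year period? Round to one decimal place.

The annual real rate is (1+2.5%)/(1+5.3%) − 1 = -2.6591%.
Compounded over 3 years: (1 + -0.026591)^3 − 1 ≈ -0.07767.

-7.8%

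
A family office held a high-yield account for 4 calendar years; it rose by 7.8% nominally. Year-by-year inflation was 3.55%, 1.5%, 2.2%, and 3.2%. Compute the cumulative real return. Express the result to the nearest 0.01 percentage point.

Cumulative inflation factor: 1.0355 × 1.015 × 1.022 × 1.032 ≈ 1.10853.
Nominal growth factor: 1.07800. Real growth factor = 1.07800 / 1.10853 ≈ 0.97246.
Total real return ≈ -2.7539%.

-2.75%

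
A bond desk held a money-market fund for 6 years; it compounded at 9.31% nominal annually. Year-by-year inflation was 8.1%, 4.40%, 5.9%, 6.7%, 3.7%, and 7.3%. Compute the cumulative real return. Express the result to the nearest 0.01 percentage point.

Cumulative inflation factor: 1.081 × 1.0440 × 1.059 × 1.067 × 1.037 × 1.073 ≈ 1.41894.
Nominal growth factor: 1.70592. Real growth factor = 1.70592 / 1.41894 ≈ 1.20225.
Total real return ≈ 20.2249%.

20.22%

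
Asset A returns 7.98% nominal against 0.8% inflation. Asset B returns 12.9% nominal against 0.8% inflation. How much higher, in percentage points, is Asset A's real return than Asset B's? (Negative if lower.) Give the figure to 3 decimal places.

-4.881

Asset A real return: 1.0798/1.008 − 1 = 7.1230%.
Asset B real return: 1.129/1.008 − 1 = 12.0040%.
Difference: 7.1230 − 12.0040 = -4.8810 pp.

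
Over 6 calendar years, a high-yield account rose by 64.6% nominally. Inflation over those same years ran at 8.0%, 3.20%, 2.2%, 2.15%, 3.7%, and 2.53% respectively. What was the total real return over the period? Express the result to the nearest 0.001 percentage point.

33.048%

Cumulative inflation factor: 1.080 × 1.0320 × 1.022 × 1.0215 × 1.037 × 1.0253 ≈ 1.23715.
Nominal growth factor: 1.64600. Real growth factor = 1.64600 / 1.23715 ≈ 1.33048.
Total real return ≈ 33.0477%.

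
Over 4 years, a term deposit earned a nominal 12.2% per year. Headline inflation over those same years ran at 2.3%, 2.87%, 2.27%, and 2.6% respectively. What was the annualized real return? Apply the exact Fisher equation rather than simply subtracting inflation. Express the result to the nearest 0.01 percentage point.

9.45%

Cumulative inflation factor: 1.023 × 1.0287 × 1.0227 × 1.026 ≈ 1.10423.
Nominal growth factor: 1.58479. Real growth factor = 1.58479 / 1.10423 ≈ 1.43520.
Annualized: 1.43520^(1/4) − 1 ≈ 0.09453.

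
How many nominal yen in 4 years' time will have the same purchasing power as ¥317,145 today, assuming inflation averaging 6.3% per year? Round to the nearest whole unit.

Cumulative price-level factor: (1+6.3%)^4 ≈ 1.2768299410.
Multiplying ¥317,145 by the price-level factor gives the future nominal sum.

¥404,940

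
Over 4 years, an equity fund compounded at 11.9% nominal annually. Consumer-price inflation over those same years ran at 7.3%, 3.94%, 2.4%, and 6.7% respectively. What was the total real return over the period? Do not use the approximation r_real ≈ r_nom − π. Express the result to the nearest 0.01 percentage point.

28.67%

Cumulative inflation factor: 1.073 × 1.0394 × 1.024 × 1.067 ≈ 1.21856.
Nominal growth factor: 1.56791. Real growth factor = 1.56791 / 1.21856 ≈ 1.28669.
Total real return ≈ 28.6689%.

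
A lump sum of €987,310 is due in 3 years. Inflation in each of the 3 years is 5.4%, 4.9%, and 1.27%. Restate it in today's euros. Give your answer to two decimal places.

Price-level factor over 3 years: 1.054 × 1.049 × 1.0127 = 1.1196877042.
Purchasing power today: €987,310 divided by that factor.

€881,772.66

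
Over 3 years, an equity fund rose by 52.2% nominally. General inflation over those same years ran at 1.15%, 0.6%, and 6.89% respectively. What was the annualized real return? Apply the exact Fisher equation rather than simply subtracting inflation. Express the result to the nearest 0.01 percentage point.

Cumulative inflation factor: 1.0115 × 1.006 × 1.0689 ≈ 1.08768.
Nominal growth factor: 1.52200. Real growth factor = 1.52200 / 1.08768 ≈ 1.39931.
Annualized: 1.39931^(1/3) − 1 ≈ 0.11850.

11.85%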